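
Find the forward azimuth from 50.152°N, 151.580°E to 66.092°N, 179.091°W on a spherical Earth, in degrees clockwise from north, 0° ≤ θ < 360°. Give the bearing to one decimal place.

32.3°

Δλ = -179.091 − 151.580 = -330.671°; wrapped into (−180°, 180°]: 29.329°.
θ = atan2( sin Δλ · cos φ₂ , cos φ₁ · sin φ₂ − sin φ₁ · cos φ₂ · cos Δλ )
  = atan2(0.19851, 0.31451) = 32.259° → normalised to [0°, 360°): 32.259°.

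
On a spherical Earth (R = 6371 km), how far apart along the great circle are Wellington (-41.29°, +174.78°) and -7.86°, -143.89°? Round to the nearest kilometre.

Δλ = -143.89 − 174.78 = -318.67°; wrapped into (−180°, 180°]: 41.33°.
Δφ = -7.86 − -41.29 = 33.43°.
a = sin²(Δφ/2) + cos φ₁ · cos φ₂ · sin²(Δλ/2) = 0.175418.
c = 2·atan2(√a, √(1−a)) = 0.86431 rad → d = 6371·c ≈ 5506.54 km.

5507 km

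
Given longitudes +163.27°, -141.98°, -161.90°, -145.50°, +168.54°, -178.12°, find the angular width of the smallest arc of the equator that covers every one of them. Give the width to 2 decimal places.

Sort the longitudes: -178.12°, -161.90°, -145.50°, -141.98°, +163.27°, +168.54°.
Eastward gaps between consecutive values (wrapping around): 16.22°, 16.40°, 3.52°, 305.25°, 5.27°, 13.34°.
Largest gap = 305.25° ⇒ minimal covering band is its complement: 360° − 305.25° = 54.75°.
Band runs from +163.27° eastward to -141.98°, crossing the antimeridian.

54.75°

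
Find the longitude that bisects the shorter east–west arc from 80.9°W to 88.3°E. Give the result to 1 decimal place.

Signed shortest Δλ from -80.9° to +88.3° is +169.2°.
Midpoint longitude = -80.9° + (+169.2°)/2 = -80.9° + 84.6° = +3.7°.

3.7°E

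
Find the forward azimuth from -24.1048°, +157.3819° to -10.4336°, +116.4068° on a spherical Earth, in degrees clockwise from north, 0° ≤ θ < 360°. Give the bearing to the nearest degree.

Δλ = 116.4068 − 157.3819 = -40.9751°.
θ = atan2( sin Δλ · cos φ₂ , cos φ₁ · sin φ₂ − sin φ₁ · cos φ₂ · cos Δλ )
  = atan2(-0.64489, 0.13794) = -77.926° → normalised to [0°, 360°): 282.074°.

282°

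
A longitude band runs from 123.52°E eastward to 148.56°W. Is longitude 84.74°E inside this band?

No

Band width going east from +123.52° to -148.56°: ((-148.56 − 123.52) mod 360) = 87.92°.
Offset of +84.74° east of the west edge: ((84.74 − 123.52) mod 360) = 321.22°.
321.22° > 87.92° ⇒ outside.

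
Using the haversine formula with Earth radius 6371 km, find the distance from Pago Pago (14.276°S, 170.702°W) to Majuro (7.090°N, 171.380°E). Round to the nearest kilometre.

Δλ = 171.380 − -170.702 = 342.082°; wrapped into (−180°, 180°]: -17.918°.
Δφ = 7.090 − -14.276 = 21.366°.
a = sin²(Δφ/2) + cos φ₁ · cos φ₂ · sin²(Δλ/2) = 0.057686.
c = 2·atan2(√a, √(1−a)) = 0.48510 rad → d = 6371·c ≈ 3090.59 km.

3091 km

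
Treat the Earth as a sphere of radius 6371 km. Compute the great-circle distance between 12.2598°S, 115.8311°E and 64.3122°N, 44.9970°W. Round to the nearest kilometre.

14039 km

Δλ = -44.9970 − 115.8311 = -160.8281°.
Δφ = 64.3122 − -12.2598 = 76.5720°.
a = sin²(Δφ/2) + cos φ₁ · cos φ₂ · sin²(Δλ/2) = 0.795724.
c = 2·atan2(√a, √(1−a)) = 2.20365 rad → d = 6371·c ≈ 14039.45 km.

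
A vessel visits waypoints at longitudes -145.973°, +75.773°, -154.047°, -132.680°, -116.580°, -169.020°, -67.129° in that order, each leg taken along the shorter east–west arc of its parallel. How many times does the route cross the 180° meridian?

2

Leg 1: -145.973° → +75.773°, shortest Δλ = -138.254° (west) — crosses 180°.
Leg 2: +75.773° → -154.047°, shortest Δλ = 130.18° (east) — crosses 180°.
Leg 3: -154.047° → -132.680°, shortest Δλ = 21.367° (east) — does not cross 180°.
Leg 4: -132.680° → -116.580°, shortest Δλ = 16.1° (east) — does not cross 180°.
Leg 5: -116.580° → -169.020°, shortest Δλ = -52.44° (west) — does not cross 180°.
Leg 6: -169.020° → -67.129°, shortest Δλ = 101.891° (east) — does not cross 180°.
Total crossings: 2.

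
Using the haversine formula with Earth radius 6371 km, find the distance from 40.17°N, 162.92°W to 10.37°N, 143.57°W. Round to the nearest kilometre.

3823 km

Δλ = -143.57 − -162.92 = 19.35°.
Δφ = 10.37 − 40.17 = -29.80°.
a = sin²(Δφ/2) + cos φ₁ · cos φ₂ · sin²(Δλ/2) = 0.087347.
c = 2·atan2(√a, √(1−a)) = 0.60005 rad → d = 6371·c ≈ 3822.93 km.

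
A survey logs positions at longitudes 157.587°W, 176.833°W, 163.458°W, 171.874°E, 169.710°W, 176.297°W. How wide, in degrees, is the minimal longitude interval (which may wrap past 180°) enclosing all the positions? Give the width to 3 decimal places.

30.539°

Sort the longitudes: -176.833°, -176.297°, -169.710°, -163.458°, -157.587°, +171.874°.
Eastward gaps between consecutive values (wrapping around): 0.536°, 6.587°, 6.252°, 5.871°, 329.461°, 11.293°.
Largest gap = 329.461° ⇒ minimal covering band is its complement: 360° − 329.461° = 30.539°.
Band runs from +171.874° eastward to -157.587°, crossing the antimeridian.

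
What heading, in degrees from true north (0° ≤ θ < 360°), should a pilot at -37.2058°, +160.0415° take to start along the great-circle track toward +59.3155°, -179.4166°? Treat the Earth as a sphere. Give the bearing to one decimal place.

Δλ = -179.4166 − 160.0415 = -339.4581°; wrapped into (−180°, 180°]: 20.5419°.
θ = atan2( sin Δλ · cos φ₂ , cos φ₁ · sin φ₂ − sin φ₁ · cos φ₂ · cos Δλ )
  = atan2(0.17906, 0.97391) = 10.418° → normalised to [0°, 360°): 10.418°.

10.4°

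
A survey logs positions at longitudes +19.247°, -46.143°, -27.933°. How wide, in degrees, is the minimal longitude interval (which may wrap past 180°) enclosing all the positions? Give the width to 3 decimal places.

Sort the longitudes: -46.143°, -27.933°, +19.247°.
Eastward gaps between consecutive values (wrapping around): 18.210°, 47.180°, 294.610°.
Largest gap = 294.610° ⇒ minimal covering band is its complement: 360° − 294.610° = 65.390°.
Band runs from -46.143° eastward to +19.247°.

65.390°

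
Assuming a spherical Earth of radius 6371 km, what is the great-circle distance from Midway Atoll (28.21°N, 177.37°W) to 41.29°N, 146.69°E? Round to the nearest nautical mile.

Δλ = 146.69 − -177.37 = 324.06°; wrapped into (−180°, 180°]: -35.94°.
Δφ = 41.29 − 28.21 = 13.08°.
a = sin²(Δφ/2) + cos φ₁ · cos φ₂ · sin²(Δλ/2) = 0.075997.
c = 2·atan2(√a, √(1−a)) = 0.55858 rad → d = 6371·c ≈ 3558.74 km ≈ 1921.56 nmi.

1922 nmi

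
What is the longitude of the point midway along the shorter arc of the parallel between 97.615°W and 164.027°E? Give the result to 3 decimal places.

Signed shortest Δλ from -97.615° to +164.027° is -98.358°.
Midpoint longitude = -97.615° + (-98.358°)/2 = -97.615° − 49.179° = -146.794°.
(The naïve average (-97.615 + +164.027)/2 = 33.206° is on the wrong side of the globe.)

146.794°W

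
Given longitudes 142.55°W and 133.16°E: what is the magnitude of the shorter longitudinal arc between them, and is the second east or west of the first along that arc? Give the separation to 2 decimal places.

Raw difference: 133.16 − -142.55 = 275.71°.
Normalise into (−180°, 180°]: 275.71° − 360° = -84.29°.
Negative ⇒ the second point lies to the west; separation 84.29°.

84.29° west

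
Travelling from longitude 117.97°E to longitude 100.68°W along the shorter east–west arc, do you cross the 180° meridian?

Naïve |-100.68 − 117.97| = 218.65° > 180°, so the shorter arc goes the other way round — across 180°.
Signed shortest Δλ = ((-100.68 − 117.97 + 180) mod 360) − 180 = 141.35°.
Going east by 141.35° from +117.97° passes through 180° before reaching -100.68°.

Yes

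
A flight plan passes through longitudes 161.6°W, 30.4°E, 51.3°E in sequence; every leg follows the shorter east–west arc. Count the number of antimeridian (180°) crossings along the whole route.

Leg 1: -161.6° → +30.4°, shortest Δλ = -168.0° (west) — crosses 180°.
Leg 2: +30.4° → +51.3°, shortest Δλ = 20.9° (east) — does not cross 180°.
Total crossings: 1.

1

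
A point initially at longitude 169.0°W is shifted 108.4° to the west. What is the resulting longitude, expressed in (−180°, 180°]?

Start at -169.0°; shift −108.4° → -277.4°.
-277.4° lies outside (−180°, 180°]; add 360° → +82.6°.

82.6°E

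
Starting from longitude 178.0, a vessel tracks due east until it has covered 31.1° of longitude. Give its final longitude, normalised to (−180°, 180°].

Start at +178.0°; shift +31.1° → +209.1°.
+209.1° lies outside (−180°, 180°]; subtract 360° → -150.9°.

-150.9°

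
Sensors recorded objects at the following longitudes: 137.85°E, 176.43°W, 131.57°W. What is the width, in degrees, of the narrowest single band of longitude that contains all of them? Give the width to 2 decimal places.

Sort the longitudes: -176.43°, -131.57°, +137.85°.
Eastward gaps between consecutive values (wrapping around): 44.86°, 269.42°, 45.72°.
Largest gap = 269.42° ⇒ minimal covering band is its complement: 360° − 269.42° = 90.58°.
Band runs from +137.85° eastward to -131.57°, crossing the antimeridian.

90.58°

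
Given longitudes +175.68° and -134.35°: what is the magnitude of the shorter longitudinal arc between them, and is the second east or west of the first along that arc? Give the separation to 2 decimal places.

Raw difference: -134.35 − 175.68 = -310.03°.
Normalise into (−180°, 180°]: -310.03° + 360° = 49.97°.
Positive ⇒ the second point lies to the east; separation 49.97°.

49.97° east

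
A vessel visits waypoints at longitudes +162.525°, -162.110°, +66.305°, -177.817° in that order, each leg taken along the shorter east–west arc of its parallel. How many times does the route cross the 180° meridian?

3

Leg 1: +162.525° → -162.110°, shortest Δλ = 35.365° (east) — crosses 180°.
Leg 2: -162.110° → +66.305°, shortest Δλ = -131.585° (west) — crosses 180°.
Leg 3: +66.305° → -177.817°, shortest Δλ = 115.878° (east) — crosses 180°.
Total crossings: 3.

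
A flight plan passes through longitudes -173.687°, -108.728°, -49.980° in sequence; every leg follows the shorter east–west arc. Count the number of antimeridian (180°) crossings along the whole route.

0

Leg 1: -173.687° → -108.728°, shortest Δλ = 64.959° (east) — does not cross 180°.
Leg 2: -108.728° → -49.980°, shortest Δλ = 58.748° (east) — does not cross 180°.
Total crossings: 0.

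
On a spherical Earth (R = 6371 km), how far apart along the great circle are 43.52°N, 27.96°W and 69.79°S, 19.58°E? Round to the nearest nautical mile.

Δλ = 19.58 − -27.96 = 47.54°.
Δφ = -69.79 − 43.52 = -113.31°.
a = sin²(Δφ/2) + cos φ₁ · cos φ₂ · sin²(Δλ/2) = 0.738551.
c = 2·atan2(√a, √(1−a)) = 2.06815 rad → d = 6371·c ≈ 13176.18 km ≈ 7114.57 nmi.

7115 nmi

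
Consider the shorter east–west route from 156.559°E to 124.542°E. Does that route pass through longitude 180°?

Signed shortest Δλ = ((124.542 − 156.559 + 180) mod 360) − 180 = -32.017°.
Going west by 32.017° from +156.559° reaches +124.542° without touching 180°.

No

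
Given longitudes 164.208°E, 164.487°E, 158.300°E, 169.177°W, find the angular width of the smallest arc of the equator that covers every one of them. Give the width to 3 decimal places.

32.523°

Sort the longitudes: -169.177°, +158.300°, +164.208°, +164.487°.
Eastward gaps between consecutive values (wrapping around): 327.477°, 5.908°, 0.279°, 26.336°.
Largest gap = 327.477° ⇒ minimal covering band is its complement: 360° − 327.477° = 32.523°.
Band runs from +158.300° eastward to -169.177°, crossing the antimeridian.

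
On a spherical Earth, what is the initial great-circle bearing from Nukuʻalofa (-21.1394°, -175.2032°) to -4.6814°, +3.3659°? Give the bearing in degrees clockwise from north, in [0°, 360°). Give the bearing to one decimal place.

Δλ = 3.3659 − -175.2032 = 178.5691°.
θ = atan2( sin Δλ · cos φ₂ , cos φ₁ · sin φ₂ − sin φ₁ · cos φ₂ · cos Δλ )
  = atan2(0.02489, -0.43545) = 176.729° → normalised to [0°, 360°): 176.729°.

176.7°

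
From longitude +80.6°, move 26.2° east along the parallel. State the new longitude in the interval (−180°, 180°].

+106.8°

Start at +80.6°; shift +26.2° → +106.8°.
+106.8° already lies in (−180°, 180°].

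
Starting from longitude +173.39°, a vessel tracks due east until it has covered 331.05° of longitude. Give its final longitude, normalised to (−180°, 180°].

Start at +173.39°; shift +331.05° → +504.44°.
+504.44° lies outside (−180°, 180°]; subtract 360° → +144.44°.

+144.44°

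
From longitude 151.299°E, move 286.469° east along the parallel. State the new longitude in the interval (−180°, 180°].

Start at +151.299°; shift +286.469° → +437.768°.
+437.768° lies outside (−180°, 180°]; subtract 360° → +77.768°.

77.768°E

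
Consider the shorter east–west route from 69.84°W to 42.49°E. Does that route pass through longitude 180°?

Signed shortest Δλ = ((42.49 − -69.84 + 180) mod 360) − 180 = 112.33°.
Going east by 112.33° from -69.84° reaches +42.49° without touching 180°.

No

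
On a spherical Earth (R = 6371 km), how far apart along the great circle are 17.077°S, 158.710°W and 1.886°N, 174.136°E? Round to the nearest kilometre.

3649 km

Δλ = 174.136 − -158.710 = 332.846°; wrapped into (−180°, 180°]: -27.154°.
Δφ = 1.886 − -17.077 = 18.963°.
a = sin²(Δφ/2) + cos φ₁ · cos φ₂ · sin²(Δλ/2) = 0.079786.
c = 2·atan2(√a, √(1−a)) = 0.57272 rad → d = 6371·c ≈ 3648.82 km.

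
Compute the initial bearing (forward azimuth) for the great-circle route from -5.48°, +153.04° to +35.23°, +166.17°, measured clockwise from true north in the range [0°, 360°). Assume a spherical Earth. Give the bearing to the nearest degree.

Δλ = 166.17 − 153.04 = 13.13°.
θ = atan2( sin Δλ · cos φ₂ , cos φ₁ · sin φ₂ − sin φ₁ · cos φ₂ · cos Δλ )
  = atan2(0.18556, 0.65019) = 15.928° → normalised to [0°, 360°): 15.928°.

16°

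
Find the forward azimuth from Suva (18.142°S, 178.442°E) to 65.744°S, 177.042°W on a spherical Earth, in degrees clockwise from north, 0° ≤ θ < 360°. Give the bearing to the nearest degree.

177°

Δλ = -177.042 − 178.442 = -355.484°; wrapped into (−180°, 180°]: 4.516°.
θ = atan2( sin Δλ · cos φ₂ , cos φ₁ · sin φ₂ − sin φ₁ · cos φ₂ · cos Δλ )
  = atan2(0.03235, -0.73888) = 177.493° → normalised to [0°, 360°): 177.493°.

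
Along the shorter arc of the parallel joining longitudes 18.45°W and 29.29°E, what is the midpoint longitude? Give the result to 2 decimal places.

5.42°E

Signed shortest Δλ from -18.45° to +29.29° is +47.74°.
Midpoint longitude = -18.45° + (+47.74°)/2 = -18.45° + 23.87° = +5.42°.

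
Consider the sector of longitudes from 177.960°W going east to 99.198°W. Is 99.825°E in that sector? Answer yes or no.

No

Band width going east from -177.960° to -99.198°: ((-99.198 − -177.960) mod 360) = 78.762°.
Offset of +99.825° east of the west edge: ((99.825 − -177.960) mod 360) = 277.785°.
277.785° > 78.762° ⇒ outside.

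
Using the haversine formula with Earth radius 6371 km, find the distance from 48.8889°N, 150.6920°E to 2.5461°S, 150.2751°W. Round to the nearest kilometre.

Δλ = -150.2751 − 150.6920 = -300.9671°; wrapped into (−180°, 180°]: 59.0329°.
Δφ = -2.5461 − 48.8889 = -51.4350°.
a = sin²(Δφ/2) + cos φ₁ · cos φ₂ · sin²(Δλ/2) = 0.347740.
c = 2·atan2(√a, √(1−a)) = 1.26136 rad → d = 6371·c ≈ 8036.13 km.

8036 km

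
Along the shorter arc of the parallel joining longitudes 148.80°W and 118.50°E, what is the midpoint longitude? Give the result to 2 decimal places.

164.85°E

Signed shortest Δλ from -148.80° to +118.50° is -92.70°.
Midpoint longitude = -148.80° + (-92.70°)/2 = -148.80° − 46.35° = -195.15°.
Normalise into (−180°, 180°]: +164.85°.
(The naïve average (-148.80 + +118.50)/2 = -15.15° is on the wrong side of the globe.)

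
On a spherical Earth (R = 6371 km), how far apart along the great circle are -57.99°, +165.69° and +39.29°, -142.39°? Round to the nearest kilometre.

11842 km

Δλ = -142.39 − 165.69 = -308.08°; wrapped into (−180°, 180°]: 51.92°.
Δφ = 39.29 − -57.99 = 97.28°.
a = sin²(Δφ/2) + cos φ₁ · cos φ₂ · sin²(Δλ/2) = 0.641970.
c = 2·atan2(√a, √(1−a)) = 1.85870 rad → d = 6371·c ≈ 11841.76 km.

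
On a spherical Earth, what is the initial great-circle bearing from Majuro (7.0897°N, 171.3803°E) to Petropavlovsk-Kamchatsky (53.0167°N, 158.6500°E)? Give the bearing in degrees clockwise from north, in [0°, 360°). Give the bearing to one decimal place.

349.6°

Δλ = 158.6500 − 171.3803 = -12.7303°.
θ = atan2( sin Δλ · cos φ₂ , cos φ₁ · sin φ₂ − sin φ₁ · cos φ₂ · cos Δλ )
  = atan2(-0.13257, 0.72028) = -10.428° → normalised to [0°, 360°): 349.572°.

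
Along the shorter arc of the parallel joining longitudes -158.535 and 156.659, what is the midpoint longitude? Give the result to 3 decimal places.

Signed shortest Δλ from -158.535° to +156.659° is -44.806°.
Midpoint longitude = -158.535° + (-44.806°)/2 = -158.535° − 22.403° = -180.938°.
Normalise into (−180°, 180°]: +179.062°.
(The naïve average (-158.535 + +156.659)/2 = -0.938° is on the wrong side of the globe.)

+179.062°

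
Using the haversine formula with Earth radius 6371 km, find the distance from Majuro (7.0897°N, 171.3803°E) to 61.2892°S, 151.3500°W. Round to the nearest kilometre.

8258 km

Δλ = -151.3500 − 171.3803 = -322.7303°; wrapped into (−180°, 180°]: 37.2697°.
Δφ = -61.2892 − 7.0897 = -68.3789°.
a = sin²(Δφ/2) + cos φ₁ · cos φ₂ · sin²(Δλ/2) = 0.364441.
c = 2·atan2(√a, √(1−a)) = 1.29624 rad → d = 6371·c ≈ 8258.35 km.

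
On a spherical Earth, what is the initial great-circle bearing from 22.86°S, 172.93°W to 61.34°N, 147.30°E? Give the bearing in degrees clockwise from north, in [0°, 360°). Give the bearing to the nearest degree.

Δλ = 147.30 − -172.93 = 320.23°; wrapped into (−180°, 180°]: -39.77°.
θ = atan2( sin Δλ · cos φ₂ , cos φ₁ · sin φ₂ − sin φ₁ · cos φ₂ · cos Δλ )
  = atan2(-0.30681, 0.95177) = -17.867° → normalised to [0°, 360°): 342.133°.

342°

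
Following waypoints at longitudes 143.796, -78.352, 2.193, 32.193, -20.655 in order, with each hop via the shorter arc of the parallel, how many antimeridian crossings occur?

Leg 1: +143.796° → -78.352°, shortest Δλ = 137.852° (east) — crosses 180°.
Leg 2: -78.352° → +2.193°, shortest Δλ = 80.545° (east) — does not cross 180°.
Leg 3: +2.193° → +32.193°, shortest Δλ = 30.0° (east) — does not cross 180°.
Leg 4: +32.193° → -20.655°, shortest Δλ = -52.848° (west) — does not cross 180°.
Total crossings: 1.

1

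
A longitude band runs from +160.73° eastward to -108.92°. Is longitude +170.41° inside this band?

Yes

Band width going east from +160.73° to -108.92°: ((-108.92 − 160.73) mod 360) = 90.35°.
Offset of +170.41° east of the west edge: ((170.41 − 160.73) mod 360) = 9.68°.
9.68° ≤ 90.35° ⇒ inside.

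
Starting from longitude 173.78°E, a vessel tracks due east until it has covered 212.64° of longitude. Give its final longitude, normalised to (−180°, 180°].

26.42°E

Start at +173.78°; shift +212.64° → +386.42°.
+386.42° lies outside (−180°, 180°]; subtract 360° → +26.42°.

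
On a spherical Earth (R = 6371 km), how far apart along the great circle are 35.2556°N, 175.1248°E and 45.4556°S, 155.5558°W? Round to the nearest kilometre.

9446 km

Δλ = -155.5558 − 175.1248 = -330.6806°; wrapped into (−180°, 180°]: 29.3194°.
Δφ = -45.4556 − 35.2556 = -80.7112°.
a = sin²(Δφ/2) + cos φ₁ · cos φ₂ · sin²(Δλ/2) = 0.455982.
c = 2·atan2(√a, √(1−a)) = 1.48265 rad → d = 6371·c ≈ 9445.93 km.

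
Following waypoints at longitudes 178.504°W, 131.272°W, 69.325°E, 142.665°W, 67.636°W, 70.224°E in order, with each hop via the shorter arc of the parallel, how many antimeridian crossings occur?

2

Leg 1: -178.504° → -131.272°, shortest Δλ = 47.232° (east) — does not cross 180°.
Leg 2: -131.272° → +69.325°, shortest Δλ = -159.403° (west) — crosses 180°.
Leg 3: +69.325° → -142.665°, shortest Δλ = 148.01° (east) — crosses 180°.
Leg 4: -142.665° → -67.636°, shortest Δλ = 75.029° (east) — does not cross 180°.
Leg 5: -67.636° → +70.224°, shortest Δλ = 137.86° (east) — does not cross 180°.
Total crossings: 2.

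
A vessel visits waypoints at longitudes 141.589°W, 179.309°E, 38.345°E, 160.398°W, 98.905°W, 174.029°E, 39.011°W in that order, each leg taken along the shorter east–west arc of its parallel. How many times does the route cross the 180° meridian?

4

Leg 1: -141.589° → +179.309°, shortest Δλ = -39.102° (west) — crosses 180°.
Leg 2: +179.309° → +38.345°, shortest Δλ = -140.964° (west) — does not cross 180°.
Leg 3: +38.345° → -160.398°, shortest Δλ = 161.257° (east) — crosses 180°.
Leg 4: -160.398° → -98.905°, shortest Δλ = 61.493° (east) — does not cross 180°.
Leg 5: -98.905° → +174.029°, shortest Δλ = -87.066° (west) — crosses 180°.
Leg 6: +174.029° → -39.011°, shortest Δλ = 146.96° (east) — crosses 180°.
Total crossings: 4.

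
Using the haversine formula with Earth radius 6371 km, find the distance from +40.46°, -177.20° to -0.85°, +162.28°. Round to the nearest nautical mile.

2722 nmi

Δλ = 162.28 − -177.20 = 339.48°; wrapped into (−180°, 180°]: -20.52°.
Δφ = -0.85 − 40.46 = -41.31°.
a = sin²(Δφ/2) + cos φ₁ · cos φ₂ · sin²(Δλ/2) = 0.148561.
c = 2·atan2(√a, √(1−a)) = 0.79136 rad → d = 6371·c ≈ 5041.76 km ≈ 2722.33 nmi.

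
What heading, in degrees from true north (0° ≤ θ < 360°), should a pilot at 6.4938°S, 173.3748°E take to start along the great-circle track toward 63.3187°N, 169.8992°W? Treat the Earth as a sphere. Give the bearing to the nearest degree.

Δλ = -169.8992 − 173.3748 = -343.2740°; wrapped into (−180°, 180°]: 16.7260°.
θ = atan2( sin Δλ · cos φ₂ , cos φ₁ · sin φ₂ − sin φ₁ · cos φ₂ · cos Δλ )
  = atan2(0.12923, 0.93642) = 7.857° → normalised to [0°, 360°): 7.857°.

8°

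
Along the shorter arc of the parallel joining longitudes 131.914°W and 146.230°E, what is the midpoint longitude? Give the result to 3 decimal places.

172.842°W

Signed shortest Δλ from -131.914° to +146.230° is -81.856°.
Midpoint longitude = -131.914° + (-81.856°)/2 = -131.914° − 40.928° = -172.842°.
(The naïve average (-131.914 + +146.230)/2 = 7.158° is on the wrong side of the globe.)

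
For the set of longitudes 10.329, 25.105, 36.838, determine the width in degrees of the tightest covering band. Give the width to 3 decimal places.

26.509°

Sort the longitudes: +10.329°, +25.105°, +36.838°.
Eastward gaps between consecutive values (wrapping around): 14.776°, 11.733°, 333.491°.
Largest gap = 333.491° ⇒ minimal covering band is its complement: 360° − 333.491° = 26.509°.
Band runs from +10.329° eastward to +36.838°.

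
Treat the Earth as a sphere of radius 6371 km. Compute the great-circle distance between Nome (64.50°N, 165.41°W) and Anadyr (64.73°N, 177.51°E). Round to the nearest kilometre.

812 km

Δλ = 177.51 − -165.41 = 342.92°; wrapped into (−180°, 180°]: -17.08°.
Δφ = 64.73 − 64.50 = 0.23°.
a = sin²(Δφ/2) + cos φ₁ · cos φ₂ · sin²(Δλ/2) = 0.004057.
c = 2·atan2(√a, √(1−a)) = 0.12747 rad → d = 6371·c ≈ 812.12 km.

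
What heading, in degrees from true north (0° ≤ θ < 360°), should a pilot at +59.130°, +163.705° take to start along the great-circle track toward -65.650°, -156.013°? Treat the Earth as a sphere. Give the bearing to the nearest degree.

Δλ = -156.013 − 163.705 = -319.718°; wrapped into (−180°, 180°]: 40.282°.
θ = atan2( sin Δλ · cos φ₂ , cos φ₁ · sin φ₂ − sin φ₁ · cos φ₂ · cos Δλ )
  = atan2(0.26658, -0.73743) = 160.125° → normalised to [0°, 360°): 160.125°.

160°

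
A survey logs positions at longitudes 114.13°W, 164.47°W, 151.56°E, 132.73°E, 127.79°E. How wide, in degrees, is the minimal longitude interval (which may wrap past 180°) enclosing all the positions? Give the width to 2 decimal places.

Sort the longitudes: -164.47°, -114.13°, +127.79°, +132.73°, +151.56°.
Eastward gaps between consecutive values (wrapping around): 50.34°, 241.92°, 4.94°, 18.83°, 43.97°.
Largest gap = 241.92° ⇒ minimal covering band is its complement: 360° − 241.92° = 118.08°.
Band runs from +127.79° eastward to -114.13°, crossing the antimeridian.

118.08°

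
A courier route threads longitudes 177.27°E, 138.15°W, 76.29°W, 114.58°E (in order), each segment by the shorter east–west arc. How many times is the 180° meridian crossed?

Leg 1: +177.27° → -138.15°, shortest Δλ = 44.58° (east) — crosses 180°.
Leg 2: -138.15° → -76.29°, shortest Δλ = 61.86° (east) — does not cross 180°.
Leg 3: -76.29° → +114.58°, shortest Δλ = -169.13° (west) — crosses 180°.
Total crossings: 2.

2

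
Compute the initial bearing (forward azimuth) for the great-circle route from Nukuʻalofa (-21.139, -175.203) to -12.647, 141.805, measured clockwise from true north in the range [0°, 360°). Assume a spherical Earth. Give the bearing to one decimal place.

Δλ = 141.805 − -175.203 = 317.008°; wrapped into (−180°, 180°]: -42.992°.
θ = atan2( sin Δλ · cos φ₂ , cos φ₁ · sin φ₂ − sin φ₁ · cos φ₂ · cos Δλ )
  = atan2(-0.66535, 0.05317) = -85.431° → normalised to [0°, 360°): 274.569°.

274.6°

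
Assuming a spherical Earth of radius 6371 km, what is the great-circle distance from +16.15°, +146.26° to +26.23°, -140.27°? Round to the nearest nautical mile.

4107 nmi

Δλ = -140.27 − 146.26 = -286.53°; wrapped into (−180°, 180°]: 73.47°.
Δφ = 26.23 − 16.15 = 10.08°.
a = sin²(Δφ/2) + cos φ₁ · cos φ₂ · sin²(Δλ/2) = 0.315958.
c = 2·atan2(√a, √(1−a)) = 1.19385 rad → d = 6371·c ≈ 7606.01 km ≈ 4106.91 nmi.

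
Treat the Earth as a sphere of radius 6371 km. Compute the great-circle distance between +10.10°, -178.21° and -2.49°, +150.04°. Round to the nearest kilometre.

3784 km

Δλ = 150.04 − -178.21 = 328.25°; wrapped into (−180°, 180°]: -31.75°.
Δφ = -2.49 − 10.10 = -12.59°.
a = sin²(Δφ/2) + cos φ₁ · cos φ₂ · sin²(Δλ/2) = 0.085617.
c = 2·atan2(√a, √(1−a)) = 0.59390 rad → d = 6371·c ≈ 3783.73 km.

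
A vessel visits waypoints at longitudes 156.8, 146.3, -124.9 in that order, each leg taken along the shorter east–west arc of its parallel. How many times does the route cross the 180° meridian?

Leg 1: +156.8° → +146.3°, shortest Δλ = -10.5° (west) — does not cross 180°.
Leg 2: +146.3° → -124.9°, shortest Δλ = 88.8° (east) — crosses 180°.
Total crossings: 1.

1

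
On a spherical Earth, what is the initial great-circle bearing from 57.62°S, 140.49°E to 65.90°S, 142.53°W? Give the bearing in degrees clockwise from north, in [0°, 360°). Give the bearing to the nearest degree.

Δλ = -142.53 − 140.49 = -283.02°; wrapped into (−180°, 180°]: 76.98°.
θ = atan2( sin Δλ · cos φ₂ , cos φ₁ · sin φ₂ − sin φ₁ · cos φ₂ · cos Δλ )
  = atan2(0.39783, -0.41116) = 135.944° → normalised to [0°, 360°): 135.944°.

136°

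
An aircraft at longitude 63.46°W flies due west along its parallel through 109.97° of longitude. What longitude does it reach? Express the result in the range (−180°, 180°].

173.43°W

Start at -63.46°; shift −109.97° → -173.43°.
-173.43° already lies in (−180°, 180°].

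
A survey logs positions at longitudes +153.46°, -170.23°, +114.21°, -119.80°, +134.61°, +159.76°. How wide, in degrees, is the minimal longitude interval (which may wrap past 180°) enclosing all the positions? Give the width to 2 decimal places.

Sort the longitudes: -170.23°, -119.80°, +114.21°, +134.61°, +153.46°, +159.76°.
Eastward gaps between consecutive values (wrapping around): 50.43°, 234.01°, 20.40°, 18.85°, 6.30°, 30.01°.
Largest gap = 234.01° ⇒ minimal covering band is its complement: 360° − 234.01° = 125.99°.
Band runs from +114.21° eastward to -119.80°, crossing the antimeridian.

125.99°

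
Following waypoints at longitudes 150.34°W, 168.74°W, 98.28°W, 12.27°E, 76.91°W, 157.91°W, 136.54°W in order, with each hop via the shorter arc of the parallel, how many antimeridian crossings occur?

0

Leg 1: -150.34° → -168.74°, shortest Δλ = -18.4° (west) — does not cross 180°.
Leg 2: -168.74° → -98.28°, shortest Δλ = 70.46° (east) — does not cross 180°.
Leg 3: -98.28° → +12.27°, shortest Δλ = 110.55° (east) — does not cross 180°.
Leg 4: +12.27° → -76.91°, shortest Δλ = -89.18° (west) — does not cross 180°.
Leg 5: -76.91° → -157.91°, shortest Δλ = -81.0° (west) — does not cross 180°.
Leg 6: -157.91° → -136.54°, shortest Δλ = 21.37° (east) — does not cross 180°.
Total crossings: 0.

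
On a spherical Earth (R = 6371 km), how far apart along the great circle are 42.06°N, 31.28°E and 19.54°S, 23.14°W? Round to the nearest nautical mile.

Δλ = -23.14 − 31.28 = -54.42°.
Δφ = -19.54 − 42.06 = -61.60°.
a = sin²(Δφ/2) + cos φ₁ · cos φ₂ · sin²(Δλ/2) = 0.408478.
c = 2·atan2(√a, √(1−a)) = 1.38672 rad → d = 6371·c ≈ 8834.76 km ≈ 4770.39 nmi.

4770 nmi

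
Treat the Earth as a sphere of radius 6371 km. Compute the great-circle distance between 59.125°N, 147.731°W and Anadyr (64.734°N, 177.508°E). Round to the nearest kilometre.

1894 km

Δλ = 177.508 − -147.731 = 325.239°; wrapped into (−180°, 180°]: -34.761°.
Δφ = 64.734 − 59.125 = 5.609°.
a = sin²(Δφ/2) + cos φ₁ · cos φ₂ · sin²(Δλ/2) = 0.021938.
c = 2·atan2(√a, √(1−a)) = 0.29733 rad → d = 6371·c ≈ 1894.26 km.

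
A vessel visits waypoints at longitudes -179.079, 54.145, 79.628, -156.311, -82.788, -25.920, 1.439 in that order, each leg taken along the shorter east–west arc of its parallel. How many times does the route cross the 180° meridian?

2

Leg 1: -179.079° → +54.145°, shortest Δλ = -126.776° (west) — crosses 180°.
Leg 2: +54.145° → +79.628°, shortest Δλ = 25.483° (east) — does not cross 180°.
Leg 3: +79.628° → -156.311°, shortest Δλ = 124.061° (east) — crosses 180°.
Leg 4: -156.311° → -82.788°, shortest Δλ = 73.523° (east) — does not cross 180°.
Leg 5: -82.788° → -25.920°, shortest Δλ = 56.868° (east) — does not cross 180°.
Leg 6: -25.920° → +1.439°, shortest Δλ = 27.359° (east) — does not cross 180°.
Total crossings: 2.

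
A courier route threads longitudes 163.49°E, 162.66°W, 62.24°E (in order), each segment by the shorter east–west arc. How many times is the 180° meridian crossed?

2

Leg 1: +163.49° → -162.66°, shortest Δλ = 33.85° (east) — crosses 180°.
Leg 2: -162.66° → +62.24°, shortest Δλ = -135.1° (west) — crosses 180°.
Total crossings: 2.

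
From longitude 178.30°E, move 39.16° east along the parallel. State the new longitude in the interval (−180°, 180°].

Start at +178.30°; shift +39.16° → +217.46°.
+217.46° lies outside (−180°, 180°]; subtract 360° → -142.54°.

142.54°W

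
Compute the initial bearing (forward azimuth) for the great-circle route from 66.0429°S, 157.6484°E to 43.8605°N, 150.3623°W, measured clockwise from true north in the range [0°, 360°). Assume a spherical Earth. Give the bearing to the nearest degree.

Δλ = -150.3623 − 157.6484 = -308.0107°; wrapped into (−180°, 180°]: 51.9893°.
θ = atan2( sin Δλ · cos φ₂ , cos φ₁ · sin φ₂ − sin φ₁ · cos φ₂ · cos Δλ )
  = atan2(0.56810, 0.68712) = 39.583° → normalised to [0°, 360°): 39.583°.

40°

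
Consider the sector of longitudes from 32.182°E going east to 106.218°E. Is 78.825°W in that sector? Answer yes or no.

No

Band width going east from +32.182° to +106.218°: ((106.218 − 32.182) mod 360) = 74.036°.
Offset of -78.825° east of the west edge: ((-78.825 − 32.182) mod 360) = 248.993°.
248.993° > 74.036° ⇒ outside.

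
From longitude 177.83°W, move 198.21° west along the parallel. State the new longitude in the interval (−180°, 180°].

Start at -177.83°; shift −198.21° → -376.04°.
-376.04° lies outside (−180°, 180°]; add 360° → -16.04°.

16.04°W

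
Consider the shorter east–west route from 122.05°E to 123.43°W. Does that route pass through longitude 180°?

Yes

Naïve |-123.43 − 122.05| = 245.48° > 180°, so the shorter arc goes the other way round — across 180°.
Signed shortest Δλ = ((-123.43 − 122.05 + 180) mod 360) − 180 = 114.52°.
Going east by 114.52° from +122.05° passes through 180° before reaching -123.43°.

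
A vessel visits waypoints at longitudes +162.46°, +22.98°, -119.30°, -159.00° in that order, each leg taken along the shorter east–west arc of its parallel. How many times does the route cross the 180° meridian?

0

Leg 1: +162.46° → +22.98°, shortest Δλ = -139.48° (west) — does not cross 180°.
Leg 2: +22.98° → -119.30°, shortest Δλ = -142.28° (west) — does not cross 180°.
Leg 3: -119.30° → -159.00°, shortest Δλ = -39.7° (west) — does not cross 180°.
Total crossings: 0.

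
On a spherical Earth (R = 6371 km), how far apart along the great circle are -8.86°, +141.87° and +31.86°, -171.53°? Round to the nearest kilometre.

6706 km

Δλ = -171.53 − 141.87 = -313.40°; wrapped into (−180°, 180°]: 46.60°.
Δφ = 31.86 − -8.86 = 40.72°.
a = sin²(Δφ/2) + cos φ₁ · cos φ₂ · sin²(Δλ/2) = 0.252346.
c = 2·atan2(√a, √(1−a)) = 1.05261 rad → d = 6371·c ≈ 6706.15 km.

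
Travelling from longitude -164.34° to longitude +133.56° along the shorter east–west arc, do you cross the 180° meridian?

Naïve |133.56 − -164.34| = 297.9° > 180°, so the shorter arc goes the other way round — across 180°.
Signed shortest Δλ = ((133.56 − -164.34 + 180) mod 360) − 180 = -62.1°.
Going west by 62.1° from -164.34° passes through 180° before reaching +133.56°.

Yes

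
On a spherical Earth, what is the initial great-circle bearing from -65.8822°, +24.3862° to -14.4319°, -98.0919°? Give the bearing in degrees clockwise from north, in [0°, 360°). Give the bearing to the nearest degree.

235°

Δλ = -98.0919 − 24.3862 = -122.4781°.
θ = atan2( sin Δλ · cos φ₂ , cos φ₁ · sin φ₂ − sin φ₁ · cos φ₂ · cos Δλ )
  = atan2(-0.81698, -0.57648) = -125.208° → normalised to [0°, 360°): 234.792°.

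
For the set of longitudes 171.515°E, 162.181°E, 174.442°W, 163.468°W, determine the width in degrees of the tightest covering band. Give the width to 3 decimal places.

Sort the longitudes: -174.442°, -163.468°, +162.181°, +171.515°.
Eastward gaps between consecutive values (wrapping around): 10.974°, 325.649°, 9.334°, 14.043°.
Largest gap = 325.649° ⇒ minimal covering band is its complement: 360° − 325.649° = 34.351°.
Band runs from +162.181° eastward to -163.468°, crossing the antimeridian.

34.351°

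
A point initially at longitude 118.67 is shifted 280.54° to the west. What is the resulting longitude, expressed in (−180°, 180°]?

-161.87°

Start at +118.67°; shift −280.54° → -161.87°.
-161.87° already lies in (−180°, 180°].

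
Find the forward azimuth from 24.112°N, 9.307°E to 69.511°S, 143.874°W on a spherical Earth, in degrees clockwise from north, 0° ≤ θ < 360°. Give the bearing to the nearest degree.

Δλ = -143.874 − 9.307 = -153.181°.
θ = atan2( sin Δλ · cos φ₂ , cos φ₁ · sin φ₂ − sin φ₁ · cos φ₂ · cos Δλ )
  = atan2(-0.15792, -0.72739) = -167.751° → normalised to [0°, 360°): 192.249°.

192°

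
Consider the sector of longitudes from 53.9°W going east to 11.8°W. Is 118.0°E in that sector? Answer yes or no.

No

Band width going east from -53.9° to -11.8°: ((-11.8 − -53.9) mod 360) = 42.1°.
Offset of +118.0° east of the west edge: ((118.0 − -53.9) mod 360) = 171.9°.
171.9° > 42.1° ⇒ outside.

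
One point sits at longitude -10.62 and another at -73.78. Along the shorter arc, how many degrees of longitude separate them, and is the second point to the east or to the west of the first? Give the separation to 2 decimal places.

Raw difference: -73.78 − -10.62 = -63.16°.
Normalise into (−180°, 180°]: -63.16° stays -63.16°.
Negative ⇒ the second point lies to the west; separation 63.16°.

63.16° west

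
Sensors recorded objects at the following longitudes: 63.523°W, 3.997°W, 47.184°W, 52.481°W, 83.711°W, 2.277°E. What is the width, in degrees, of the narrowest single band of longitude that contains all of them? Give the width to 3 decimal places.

85.988°

Sort the longitudes: -83.711°, -63.523°, -52.481°, -47.184°, -3.997°, +2.277°.
Eastward gaps between consecutive values (wrapping around): 20.188°, 11.042°, 5.297°, 43.187°, 6.274°, 274.012°.
Largest gap = 274.012° ⇒ minimal covering band is its complement: 360° − 274.012° = 85.988°.
Band runs from -83.711° eastward to +2.277°.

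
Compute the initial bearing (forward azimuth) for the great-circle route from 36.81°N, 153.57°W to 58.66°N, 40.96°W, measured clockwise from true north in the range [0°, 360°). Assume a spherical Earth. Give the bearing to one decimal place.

30.9°

Δλ = -40.96 − -153.57 = 112.61°.
θ = atan2( sin Δλ · cos φ₂ , cos φ₁ · sin φ₂ − sin φ₁ · cos φ₂ · cos Δλ )
  = atan2(0.48014, 0.80362) = 30.857° → normalised to [0°, 360°): 30.857°.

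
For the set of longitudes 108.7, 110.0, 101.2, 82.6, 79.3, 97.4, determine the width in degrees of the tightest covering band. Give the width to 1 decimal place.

Sort the longitudes: +79.3°, +82.6°, +97.4°, +101.2°, +108.7°, +110.0°.
Eastward gaps between consecutive values (wrapping around): 3.3°, 14.8°, 3.8°, 7.5°, 1.3°, 329.3°.
Largest gap = 329.3° ⇒ minimal covering band is its complement: 360° − 329.3° = 30.7°.
Band runs from +79.3° eastward to +110.0°.

30.7°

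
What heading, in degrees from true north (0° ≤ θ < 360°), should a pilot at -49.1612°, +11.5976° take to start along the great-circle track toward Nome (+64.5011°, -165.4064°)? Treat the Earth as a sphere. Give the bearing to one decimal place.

Δλ = -165.4064 − 11.5976 = -177.0040°.
θ = atan2( sin Δλ · cos φ₂ , cos φ₁ · sin φ₂ − sin φ₁ · cos φ₂ · cos Δλ )
  = atan2(-0.02250, 0.26499) = -4.853° → normalised to [0°, 360°): 355.147°.

355.1°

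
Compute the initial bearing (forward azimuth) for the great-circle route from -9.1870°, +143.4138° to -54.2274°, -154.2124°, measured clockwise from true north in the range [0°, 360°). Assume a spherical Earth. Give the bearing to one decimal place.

Δλ = -154.2124 − 143.4138 = -297.6262°; wrapped into (−180°, 180°]: 62.3738°.
θ = atan2( sin Δλ · cos φ₂ , cos φ₁ · sin φ₂ − sin φ₁ · cos φ₂ · cos Δλ )
  = atan2(0.51792, -0.75766) = 145.644° → normalised to [0°, 360°): 145.644°.

145.6°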